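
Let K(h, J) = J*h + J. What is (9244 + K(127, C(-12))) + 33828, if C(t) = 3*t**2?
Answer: 98368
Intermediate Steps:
K(h, J) = J + J*h
(9244 + K(127, C(-12))) + 33828 = (9244 + (3*(-12)**2)*(1 + 127)) + 33828 = (9244 + (3*144)*128) + 33828 = (9244 + 432*128) + 33828 = (9244 + 55296) + 33828 = 64540 + 33828 = 98368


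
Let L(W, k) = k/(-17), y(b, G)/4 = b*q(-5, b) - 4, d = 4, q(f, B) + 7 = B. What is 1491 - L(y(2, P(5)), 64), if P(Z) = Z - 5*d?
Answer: 25411/17 ≈ 1494.8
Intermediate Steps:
q(f, B) = -7 + B
P(Z) = -20 + Z (P(Z) = Z - 5*4 = Z - 20 = -20 + Z)
y(b, G) = -16 + 4*b*(-7 + b) (y(b, G) = 4*(b*(-7 + b) - 4) = 4*(-4 + b*(-7 + b)) = -16 + 4*b*(-7 + b))
L(W, k) = -k/17 (L(W, k) = k*(-1/17) = -k/17)
1491 - L(y(2, P(5)), 64) = 1491 - (-1)*64/17 = 1491 - 1*(-64/17) = 1491 + 64/17 = 25411/17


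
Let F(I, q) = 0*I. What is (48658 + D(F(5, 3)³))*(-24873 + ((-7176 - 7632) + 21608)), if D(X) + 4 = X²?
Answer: -879323742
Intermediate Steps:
F(I, q) = 0
D(X) = -4 + X²
(48658 + D(F(5, 3)³))*(-24873 + ((-7176 - 7632) + 21608)) = (48658 + (-4 + (0³)²))*(-24873 + ((-7176 - 7632) + 21608)) = (48658 + (-4 + 0²))*(-24873 + (-14808 + 21608)) = (48658 + (-4 + 0))*(-24873 + 6800) = (48658 - 4)*(-18073) = 48654*(-18073) = -879323742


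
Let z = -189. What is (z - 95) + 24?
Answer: -260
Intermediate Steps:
(z - 95) + 24 = (-189 - 95) + 24 = -284 + 24 = -260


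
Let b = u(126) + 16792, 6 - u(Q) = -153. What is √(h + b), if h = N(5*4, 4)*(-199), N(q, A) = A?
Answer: 3*√1795 ≈ 127.10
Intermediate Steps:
u(Q) = 159 (u(Q) = 6 - 1*(-153) = 6 + 153 = 159)
h = -796 (h = 4*(-199) = -796)
b = 16951 (b = 159 + 16792 = 16951)
√(h + b) = √(-796 + 16951) = √16155 = 3*√1795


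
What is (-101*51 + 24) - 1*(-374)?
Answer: -4753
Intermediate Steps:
(-101*51 + 24) - 1*(-374) = (-5151 + 24) + 374 = -5127 + 374 = -4753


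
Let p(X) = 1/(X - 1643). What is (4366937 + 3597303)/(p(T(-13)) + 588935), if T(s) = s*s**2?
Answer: 30582681600/2261510399 ≈ 13.523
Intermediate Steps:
T(s) = s**3
p(X) = 1/(-1643 + X)
(4366937 + 3597303)/(p(T(-13)) + 588935) = (4366937 + 3597303)/(1/(-1643 + (-13)**3) + 588935) = 7964240/(1/(-1643 - 2197) + 588935) = 7964240/(1/(-3840) + 588935) = 7964240/(-1/3840 + 588935) = 7964240/(2261510399/3840) = 7964240*(3840/2261510399) = 30582681600/2261510399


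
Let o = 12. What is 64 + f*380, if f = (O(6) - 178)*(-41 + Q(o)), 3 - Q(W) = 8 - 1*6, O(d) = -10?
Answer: 2857664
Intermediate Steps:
Q(W) = 1 (Q(W) = 3 - (8 - 1*6) = 3 - (8 - 6) = 3 - 1*2 = 3 - 2 = 1)
f = 7520 (f = (-10 - 178)*(-41 + 1) = -188*(-40) = 7520)
64 + f*380 = 64 + 7520*380 = 64 + 2857600 = 2857664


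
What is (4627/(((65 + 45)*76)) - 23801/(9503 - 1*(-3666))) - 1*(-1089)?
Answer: 119753059363/110092840 ≈ 1087.7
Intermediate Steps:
(4627/(((65 + 45)*76)) - 23801/(9503 - 1*(-3666))) - 1*(-1089) = (4627/((110*76)) - 23801/(9503 + 3666)) + 1089 = (4627/8360 - 23801/13169) + 1089 = -138043397/110092840 + 1089 = 119753059363/110092840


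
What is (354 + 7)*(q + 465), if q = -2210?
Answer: -629945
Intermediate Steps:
(354 + 7)*(q + 465) = (354 + 7)*(-2210 + 465) = 361*(-1745) = -629945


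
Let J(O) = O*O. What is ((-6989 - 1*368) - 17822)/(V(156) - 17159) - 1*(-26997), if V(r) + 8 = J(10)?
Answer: 153594326/5689 ≈ 26998.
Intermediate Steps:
J(O) = O**2
V(r) = 92 (V(r) = -8 + 10**2 = -8 + 100 = 92)
((-6989 - 1*368) - 17822)/(V(156) - 17159) - 1*(-26997) = ((-6989 - 1*368) - 17822)/(92 - 17159) - 1*(-26997) = ((-6989 - 368) - 17822)/(-17067) + 26997 = (-7357 - 17822)*(-1/17067) + 26997 = -25179*(-1/17067) + 26997 = 8393/5689 + 26997 = 153594326/5689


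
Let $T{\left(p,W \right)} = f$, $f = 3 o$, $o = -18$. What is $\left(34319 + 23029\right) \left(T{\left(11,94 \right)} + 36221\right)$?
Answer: $2074105116$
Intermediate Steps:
$f = -54$ ($f = 3 \left(-18\right) = -54$)
$T{\left(p,W \right)} = -54$
$\left(34319 + 23029\right) \left(T{\left(11,94 \right)} + 36221\right) = \left(34319 + 23029\right) \left(-54 + 36221\right) = 57348 \cdot 36167 = 2074105116$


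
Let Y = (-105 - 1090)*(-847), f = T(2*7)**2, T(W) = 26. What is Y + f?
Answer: 1012841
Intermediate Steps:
f = 676 (f = 26**2 = 676)
Y = 1012165 (Y = -1195*(-847) = 1012165)
Y + f = 1012165 + 676 = 1012841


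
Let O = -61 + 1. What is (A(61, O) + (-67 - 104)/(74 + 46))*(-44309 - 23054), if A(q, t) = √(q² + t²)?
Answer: 3839691/40 - 67363*√7321 ≈ -5.6678e+6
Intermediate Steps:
O = -60
(A(61, O) + (-67 - 104)/(74 + 46))*(-44309 - 23054) = (√(61² + (-60)²) + (-67 - 104)/(74 + 46))*(-44309 - 23054) = (√(3721 + 3600) - 171/120)*(-67363) = (√7321 - 171*1/120)*(-67363) = (√7321 - 57/40)*(-67363) = (-57/40 + √7321)*(-67363) = 3839691/40 - 67363*√7321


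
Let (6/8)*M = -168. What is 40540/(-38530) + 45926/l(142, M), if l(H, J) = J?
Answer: -88930487/431536 ≈ -206.08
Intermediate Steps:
M = -224 (M = (4/3)*(-168) = -224)
40540/(-38530) + 45926/l(142, M) = 40540/(-38530) + 45926/(-224) = 40540*(-1/38530) + 45926*(-1/224) = -4054/3853 - 22963/112 = -88930487/431536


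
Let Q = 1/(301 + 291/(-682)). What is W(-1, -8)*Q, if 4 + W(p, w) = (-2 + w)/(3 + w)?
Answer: -1364/204991 ≈ -0.0066539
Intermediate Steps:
W(p, w) = -4 + (-2 + w)/(3 + w)
Q = 682/204991 (Q = 1/(301 + 291*(-1/682)) = 1/(301 - 291/682) = 1/(204991/682) = 682/204991 ≈ 0.0033270)
W(-1, -8)*Q = ((-14 - 3*(-8))/(3 - 8))*(682/204991) = ((-14 + 24)/(-5))*(682/204991) = -⅕*10*(682/204991) = -2*682/204991 = -1364/204991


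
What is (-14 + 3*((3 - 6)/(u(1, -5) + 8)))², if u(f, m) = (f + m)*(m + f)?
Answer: 13225/64 ≈ 206.64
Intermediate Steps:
u(f, m) = (f + m)² (u(f, m) = (f + m)*(f + m) = (f + m)²)
(-14 + 3*((3 - 6)/(u(1, -5) + 8)))² = (-14 + 3*((3 - 6)/((1 - 5)² + 8)))² = (-14 + 3*(-3/((-4)² + 8)))² = (-14 + 3*(-3/(16 + 8)))² = (-14 + 3*(-3/24))² = (-14 + 3*(-3*1/24))² = (-14 + 3*(-⅛))² = (-14 - 3/8)² = (-115/8)² = 13225/64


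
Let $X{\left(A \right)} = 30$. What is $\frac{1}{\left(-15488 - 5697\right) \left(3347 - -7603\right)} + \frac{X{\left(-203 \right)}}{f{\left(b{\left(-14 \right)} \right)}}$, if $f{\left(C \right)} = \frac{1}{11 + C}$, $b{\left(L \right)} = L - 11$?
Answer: $- \frac{97429815001}{231975750} \approx -420.0$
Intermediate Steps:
$b{\left(L \right)} = -11 + L$
$\frac{1}{\left(-15488 - 5697\right) \left(3347 - -7603\right)} + \frac{X{\left(-203 \right)}}{f{\left(b{\left(-14 \right)} \right)}} = \frac{1}{\left(-15488 - 5697\right) \left(3347 - -7603\right)} + \frac{30}{\frac{1}{11 - 25}} = \frac{1}{\left(-21185\right) \left(3347 + 7603\right)} + \frac{30}{\frac{1}{11 - 25}} = - \frac{1}{21185 \cdot 10950} + \frac{30}{\frac{1}{-14}} = \left(- \frac{1}{21185}\right) \frac{1}{10950} + \frac{30}{- \frac{1}{14}} = - \frac{1}{231975750} + 30 \left(-14\right) = - \frac{1}{231975750} - 420 = - \frac{97429815001}{231975750}$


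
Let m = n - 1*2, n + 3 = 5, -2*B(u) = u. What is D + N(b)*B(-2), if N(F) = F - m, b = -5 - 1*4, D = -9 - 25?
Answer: -43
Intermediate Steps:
B(u) = -u/2
D = -34
n = 2 (n = -3 + 5 = 2)
m = 0 (m = 2 - 1*2 = 2 - 2 = 0)
b = -9 (b = -5 - 4 = -9)
N(F) = F (N(F) = F - 1*0 = F + 0 = F)
D + N(b)*B(-2) = -34 - (-9)*(-2)/2 = -34 - 9*1 = -34 - 9 = -43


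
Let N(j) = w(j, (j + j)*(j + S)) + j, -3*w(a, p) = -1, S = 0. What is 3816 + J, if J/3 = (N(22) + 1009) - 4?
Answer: 6898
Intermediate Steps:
w(a, p) = 1/3 (w(a, p) = -1/3*(-1) = 1/3)
N(j) = 1/3 + j
J = 3082 (J = 3*(((1/3 + 22) + 1009) - 4) = 3*((67/3 + 1009) - 4) = 3*(3094/3 - 4) = 3*(3082/3) = 3082)
3816 + J = 3816 + 3082 = 6898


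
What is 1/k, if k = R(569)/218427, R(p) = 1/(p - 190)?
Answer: 82783833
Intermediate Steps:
R(p) = 1/(-190 + p)
k = 1/82783833 (k = 1/((-190 + 569)*218427) = (1/218427)/379 = (1/379)*(1/218427) = 1/82783833 ≈ 1.2080e-8)
1/k = 1/(1/82783833) = 82783833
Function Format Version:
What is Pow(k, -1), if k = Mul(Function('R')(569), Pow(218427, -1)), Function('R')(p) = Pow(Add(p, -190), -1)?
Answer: 82783833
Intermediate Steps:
Function('R')(p) = Pow(Add(-190, p), -1)
k = Rational(1, 82783833) (k = Mul(Pow(Add(-190, 569), -1), Pow(218427, -1)) = Mul(Pow(379, -1), Rational(1, 218427)) = Mul(Rational(1, 379), Rational(1, 218427)) = Rational(1, 82783833) ≈ 1.2080e-8)
Pow(k, -1) = Pow(Rational(1, 82783833), -1) = 82783833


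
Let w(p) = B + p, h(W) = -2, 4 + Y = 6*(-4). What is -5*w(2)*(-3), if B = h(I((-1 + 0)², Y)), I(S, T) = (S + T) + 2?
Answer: 0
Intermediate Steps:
Y = -28 (Y = -4 + 6*(-4) = -4 - 24 = -28)
I(S, T) = 2 + S + T
B = -2
w(p) = -2 + p
-5*w(2)*(-3) = -5*(-2 + 2)*(-3) = -5*0*(-3) = 0*(-3) = 0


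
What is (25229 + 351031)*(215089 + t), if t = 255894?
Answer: 177212063580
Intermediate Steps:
(25229 + 351031)*(215089 + t) = (25229 + 351031)*(215089 + 255894) = 376260*470983 = 177212063580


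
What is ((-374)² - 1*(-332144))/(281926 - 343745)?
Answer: -472020/61819 ≈ -7.6355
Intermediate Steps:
((-374)² - 1*(-332144))/(281926 - 343745) = (139876 + 332144)/(-61819) = 472020*(-1/61819) = -472020/61819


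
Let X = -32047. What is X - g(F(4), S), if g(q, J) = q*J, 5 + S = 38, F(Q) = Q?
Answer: -32179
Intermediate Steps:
S = 33 (S = -5 + 38 = 33)
g(q, J) = J*q
X - g(F(4), S) = -32047 - 33*4 = -32047 - 1*132 = -32047 - 132 = -32179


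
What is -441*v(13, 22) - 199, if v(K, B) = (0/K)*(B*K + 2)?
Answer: -199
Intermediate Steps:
v(K, B) = 0 (v(K, B) = 0*(2 + B*K) = 0)
-441*v(13, 22) - 199 = -441*0 - 199 = 0 - 199 = -199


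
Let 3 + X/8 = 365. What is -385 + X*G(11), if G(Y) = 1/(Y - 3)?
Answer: -23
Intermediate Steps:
X = 2896 (X = -24 + 8*365 = -24 + 2920 = 2896)
G(Y) = 1/(-3 + Y)
-385 + X*G(11) = -385 + 2896/(-3 + 11) = -385 + 2896/8 = -385 + 2896*(1/8) = -385 + 362 = -23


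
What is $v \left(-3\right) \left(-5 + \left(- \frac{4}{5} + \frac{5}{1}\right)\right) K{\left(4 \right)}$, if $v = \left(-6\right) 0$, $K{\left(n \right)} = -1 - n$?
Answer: $0$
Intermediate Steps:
$v = 0$
$v \left(-3\right) \left(-5 + \left(- \frac{4}{5} + \frac{5}{1}\right)\right) K{\left(4 \right)} = 0 \left(-3\right) \left(-5 + \left(- \frac{4}{5} + \frac{5}{1}\right)\right) \left(-1 - 4\right) = 0 \left(-5 + \left(\left(-4\right) \frac{1}{5} + 5 \cdot 1\right)\right) \left(-1 - 4\right) = 0 \left(-5 + \left(- \frac{4}{5} + 5\right)\right) \left(-5\right) = 0 \left(-5 + \frac{21}{5}\right) \left(-5\right) = 0 \left(\left(- \frac{4}{5}\right) \left(-5\right)\right) = 0 \cdot 4 = 0$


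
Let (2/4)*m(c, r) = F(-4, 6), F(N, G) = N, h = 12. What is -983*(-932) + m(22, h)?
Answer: 916148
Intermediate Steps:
m(c, r) = -8 (m(c, r) = 2*(-4) = -8)
-983*(-932) + m(22, h) = -983*(-932) - 8 = 916156 - 8 = 916148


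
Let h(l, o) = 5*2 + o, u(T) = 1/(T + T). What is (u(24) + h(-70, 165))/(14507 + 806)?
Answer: 8401/735024 ≈ 0.011430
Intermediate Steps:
u(T) = 1/(2*T)
h(l, o) = 10 + o
(u(24) + h(-70, 165))/(14507 + 806) = ((1/2)/24 + (10 + 165))/(14507 + 806) = ((1/2)*(1/24) + 175)/15313 = (1/48 + 175)*(1/15313) = (8401/48)*(1/15313) = 8401/735024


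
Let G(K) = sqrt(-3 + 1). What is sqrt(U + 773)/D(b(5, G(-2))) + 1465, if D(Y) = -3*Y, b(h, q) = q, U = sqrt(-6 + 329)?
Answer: 1465 + sqrt(-1546 - 2*sqrt(323))/6 ≈ 1465.0 + 6.6289*I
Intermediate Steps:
G(K) = I*sqrt(2) (G(K) = sqrt(-2) = I*sqrt(2))
U = sqrt(323) ≈ 17.972
sqrt(U + 773)/D(b(5, G(-2))) + 1465 = sqrt(sqrt(323) + 773)/((-3*I*sqrt(2))) + 1465 = sqrt(773 + sqrt(323))/((-3*I*sqrt(2))) + 1465 = sqrt(773 + sqrt(323))*(I*sqrt(2)/6) + 1465 = I*sqrt(2)*sqrt(773 + sqrt(323))/6 + 1465 = 1465 + I*sqrt(2)*sqrt(773 + sqrt(323))/6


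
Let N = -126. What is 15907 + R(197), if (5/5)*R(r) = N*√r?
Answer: 15907 - 126*√197 ≈ 14139.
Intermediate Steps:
R(r) = -126*√r
15907 + R(197) = 15907 - 126*√197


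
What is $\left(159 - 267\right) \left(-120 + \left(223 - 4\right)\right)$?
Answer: $-10692$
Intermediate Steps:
$\left(159 - 267\right) \left(-120 + \left(223 - 4\right)\right) = - 108 \left(-120 + 219\right) = \left(-108\right) 99 = -10692$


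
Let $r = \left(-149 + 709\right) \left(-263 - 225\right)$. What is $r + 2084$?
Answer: $-271196$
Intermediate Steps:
$r = -273280$ ($r = 560 \left(-488\right) = -273280$)
$r + 2084 = -273280 + 2084 = -271196$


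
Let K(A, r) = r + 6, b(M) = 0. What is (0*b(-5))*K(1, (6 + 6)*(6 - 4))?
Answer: 0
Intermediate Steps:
K(A, r) = 6 + r
(0*b(-5))*K(1, (6 + 6)*(6 - 4)) = (0*0)*(6 + (6 + 6)*(6 - 4)) = 0*(6 + 12*2) = 0*(6 + 24) = 0*30 = 0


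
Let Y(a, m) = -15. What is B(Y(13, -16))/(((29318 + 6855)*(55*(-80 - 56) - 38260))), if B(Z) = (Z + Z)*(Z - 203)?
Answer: -327/82727651 ≈ -3.9527e-6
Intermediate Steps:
B(Z) = 2*Z*(-203 + Z) (B(Z) = (2*Z)*(-203 + Z) = 2*Z*(-203 + Z))
B(Y(13, -16))/(((29318 + 6855)*(55*(-80 - 56) - 38260))) = (2*(-15)*(-203 - 15))/(((29318 + 6855)*(55*(-80 - 56) - 38260))) = (2*(-15)*(-218))/((36173*(55*(-136) - 38260))) = 6540/((36173*(-7480 - 38260))) = 6540/((36173*(-45740))) = 6540/(-1654553020) = 6540*(-1/1654553020) = -327/82727651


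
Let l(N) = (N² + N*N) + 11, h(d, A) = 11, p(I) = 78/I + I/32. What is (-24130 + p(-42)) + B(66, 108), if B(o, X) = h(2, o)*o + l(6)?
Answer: -2612307/112 ≈ -23324.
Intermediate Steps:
p(I) = 78/I + I/32 (p(I) = 78/I + I*(1/32) = 78/I + I/32)
l(N) = 11 + 2*N² (l(N) = (N² + N²) + 11 = 2*N² + 11 = 11 + 2*N²)
B(o, X) = 83 + 11*o (B(o, X) = 11*o + (11 + 2*6²) = 11*o + (11 + 2*36) = 11*o + (11 + 72) = 11*o + 83 = 83 + 11*o)
(-24130 + p(-42)) + B(66, 108) = (-24130 + (78/(-42) + (1/32)*(-42))) + (83 + 11*66) = (-24130 + (78*(-1/42) - 21/16)) + (83 + 726) = (-24130 + (-13/7 - 21/16)) + 809 = (-24130 - 355/112) + 809 = -2702915/112 + 809 = -2612307/112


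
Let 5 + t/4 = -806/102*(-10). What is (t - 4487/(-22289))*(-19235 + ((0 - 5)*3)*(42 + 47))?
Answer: -407519211770/66867 ≈ -6.0945e+6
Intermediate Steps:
t = 15100/51 (t = -20 + 4*(-806/102*(-10)) = -20 + 4*(-806*1/102*(-10)) = -20 + 4*(-403/51*(-10)) = -20 + 4*(4030/51) = -20 + 16120/51 = 15100/51 ≈ 296.08)
(t - 4487/(-22289))*(-19235 + ((0 - 5)*3)*(42 + 47)) = (15100/51 - 4487/(-22289))*(-19235 + ((0 - 5)*3)*(42 + 47)) = (15100/51 - 4487*(-1/22289))*(-19235 - 5*3*89) = (15100/51 + 4487/22289)*(-19235 - 15*89) = 336792737*(-19235 - 1335)/1136739 = (336792737/1136739)*(-20570) = -407519211770/66867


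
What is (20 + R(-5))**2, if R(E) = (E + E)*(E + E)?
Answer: 14400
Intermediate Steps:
R(E) = 4*E**2 (R(E) = (2*E)*(2*E) = 4*E**2)
(20 + R(-5))**2 = (20 + 4*(-5)**2)**2 = (20 + 4*25)**2 = (20 + 100)**2 = 120**2 = 14400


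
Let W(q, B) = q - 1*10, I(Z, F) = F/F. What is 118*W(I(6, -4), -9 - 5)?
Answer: -1062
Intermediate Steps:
I(Z, F) = 1
W(q, B) = -10 + q (W(q, B) = q - 10 = -10 + q)
118*W(I(6, -4), -9 - 5) = 118*(-10 + 1) = 118*(-9) = -1062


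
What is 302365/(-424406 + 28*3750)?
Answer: -302365/319406 ≈ -0.94665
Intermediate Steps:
302365/(-424406 + 28*3750) = 302365/(-424406 + 105000) = 302365/(-319406) = 302365*(-1/319406) = -302365/319406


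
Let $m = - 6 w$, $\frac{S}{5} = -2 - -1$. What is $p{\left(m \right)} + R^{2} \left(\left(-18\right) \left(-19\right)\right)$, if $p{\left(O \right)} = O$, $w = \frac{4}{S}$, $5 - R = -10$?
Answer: $\frac{384774}{5} \approx 76955.0$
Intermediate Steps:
$R = 15$ ($R = 5 - -10 = 5 + 10 = 15$)
$S = -5$ ($S = 5 \left(-2 - -1\right) = 5 \left(-2 + 1\right) = 5 \left(-1\right) = -5$)
$w = - \frac{4}{5}$ ($w = \frac{4}{-5} = 4 \left(- \frac{1}{5}\right) = - \frac{4}{5} \approx -0.8$)
$m = \frac{24}{5}$ ($m = \left(-6\right) \left(- \frac{4}{5}\right) = \frac{24}{5} \approx 4.8$)
$p{\left(m \right)} + R^{2} \left(\left(-18\right) \left(-19\right)\right) = \frac{24}{5} + 15^{2} \left(\left(-18\right) \left(-19\right)\right) = \frac{24}{5} + 225 \cdot 342 = \frac{24}{5} + 76950 = \frac{384774}{5}$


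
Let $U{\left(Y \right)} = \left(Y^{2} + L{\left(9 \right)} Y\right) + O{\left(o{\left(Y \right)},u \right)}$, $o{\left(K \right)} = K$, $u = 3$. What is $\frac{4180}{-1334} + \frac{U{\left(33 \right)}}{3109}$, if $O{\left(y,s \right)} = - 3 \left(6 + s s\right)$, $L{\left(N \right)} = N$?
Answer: $- \frac{5603363}{2073703} \approx -2.7021$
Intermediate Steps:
$O{\left(y,s \right)} = -18 - 3 s^{2}$ ($O{\left(y,s \right)} = - 3 \left(6 + s^{2}\right) = -18 - 3 s^{2}$)
$U{\left(Y \right)} = -45 + Y^{2} + 9 Y$ ($U{\left(Y \right)} = \left(Y^{2} + 9 Y\right) - \left(18 + 3 \cdot 3^{2}\right) = \left(Y^{2} + 9 Y\right) - 45 = -45 + Y^{2} + 9 Y$)
$\frac{4180}{-1334} + \frac{U{\left(33 \right)}}{3109} = \frac{4180}{-1334} + \frac{-45 + 33^{2} + 9 \cdot 33}{3109} = 4180 \left(- \frac{1}{1334}\right) + \left(-45 + 1089 + 297\right) \frac{1}{3109} = - \frac{2090}{667} + 1341 \cdot \frac{1}{3109} = - \frac{2090}{667} + \frac{1341}{3109} = - \frac{5603363}{2073703}$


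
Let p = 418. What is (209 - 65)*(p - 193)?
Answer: 32400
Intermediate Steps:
(209 - 65)*(p - 193) = (209 - 65)*(418 - 193) = 144*225 = 32400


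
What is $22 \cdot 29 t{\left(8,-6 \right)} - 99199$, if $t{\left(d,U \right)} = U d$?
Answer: $-129823$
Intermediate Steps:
$22 \cdot 29 t{\left(8,-6 \right)} - 99199 = 22 \cdot 29 \left(\left(-6\right) 8\right) - 99199 = 638 \left(-48\right) - 99199 = -30624 - 99199 = -129823$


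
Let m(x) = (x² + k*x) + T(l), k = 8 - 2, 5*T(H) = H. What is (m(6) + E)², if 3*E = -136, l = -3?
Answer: 152881/225 ≈ 679.47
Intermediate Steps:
T(H) = H/5
E = -136/3 (E = (⅓)*(-136) = -136/3 ≈ -45.333)
k = 6
m(x) = -⅗ + x² + 6*x (m(x) = (x² + 6*x) + (⅕)*(-3) = (x² + 6*x) - ⅗ = -⅗ + x² + 6*x)
(m(6) + E)² = ((-⅗ + 6² + 6*6) - 136/3)² = ((-⅗ + 36 + 36) - 136/3)² = (357/5 - 136/3)² = (391/15)² = 152881/225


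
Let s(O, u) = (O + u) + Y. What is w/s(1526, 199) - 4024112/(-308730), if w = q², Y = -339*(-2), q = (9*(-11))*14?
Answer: 11161834004/13738485 ≈ 812.45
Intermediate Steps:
q = -1386 (q = -99*14 = -1386)
Y = 678
w = 1920996 (w = (-1386)² = 1920996)
s(O, u) = 678 + O + u (s(O, u) = (O + u) + 678 = 678 + O + u)
w/s(1526, 199) - 4024112/(-308730) = 1920996/(678 + 1526 + 199) - 4024112/(-308730) = 1920996/2403 - 4024112*(-1/308730) = 1920996*(1/2403) + 2012056/154365 = 71148/89 + 2012056/154365 = 11161834004/13738485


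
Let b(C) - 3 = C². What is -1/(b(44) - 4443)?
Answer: 1/2504 ≈ 0.00039936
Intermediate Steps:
b(C) = 3 + C²
-1/(b(44) - 4443) = -1/((3 + 44²) - 4443) = -1/((3 + 1936) - 4443) = -1/(1939 - 4443) = -1/(-2504) = -1*(-1/2504) = 1/2504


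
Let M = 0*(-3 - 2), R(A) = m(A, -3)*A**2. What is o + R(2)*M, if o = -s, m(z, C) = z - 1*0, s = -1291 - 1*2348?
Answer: 3639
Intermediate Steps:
s = -3639 (s = -1291 - 2348 = -3639)
m(z, C) = z (m(z, C) = z + 0 = z)
R(A) = A**3 (R(A) = A*A**2 = A**3)
o = 3639 (o = -1*(-3639) = 3639)
M = 0 (M = 0*(-5) = 0)
o + R(2)*M = 3639 + 2**3*0 = 3639 + 8*0 = 3639 + 0 = 3639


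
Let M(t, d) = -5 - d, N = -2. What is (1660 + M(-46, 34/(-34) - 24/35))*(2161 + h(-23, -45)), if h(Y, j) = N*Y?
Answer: 127970688/35 ≈ 3.6563e+6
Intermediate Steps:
h(Y, j) = -2*Y
(1660 + M(-46, 34/(-34) - 24/35))*(2161 + h(-23, -45)) = (1660 + (-5 - (34/(-34) - 24/35)))*(2161 - 2*(-23)) = (1660 + (-5 - (34*(-1/34) - 24*1/35)))*(2161 + 46) = (1660 + (-5 - (-1 - 24/35)))*2207 = (1660 + (-5 - 1*(-59/35)))*2207 = (1660 + (-5 + 59/35))*2207 = (1660 - 116/35)*2207 = (57984/35)*2207 = 127970688/35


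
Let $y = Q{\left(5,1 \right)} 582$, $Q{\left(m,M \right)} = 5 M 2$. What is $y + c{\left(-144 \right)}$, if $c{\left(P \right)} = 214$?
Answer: $6034$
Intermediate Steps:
$Q{\left(m,M \right)} = 10 M$ ($Q{\left(m,M \right)} = 5 \cdot 2 M = 10 M$)
$y = 5820$ ($y = 10 \cdot 1 \cdot 582 = 10 \cdot 582 = 5820$)
$y + c{\left(-144 \right)} = 5820 + 214 = 6034$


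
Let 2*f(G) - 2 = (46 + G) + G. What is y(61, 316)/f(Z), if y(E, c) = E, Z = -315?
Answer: -61/291 ≈ -0.20962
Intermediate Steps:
f(G) = 24 + G (f(G) = 1 + ((46 + G) + G)/2 = 1 + (46 + 2*G)/2 = 1 + (23 + G) = 24 + G)
y(61, 316)/f(Z) = 61/(24 - 315) = 61/(-291) = 61*(-1/291) = -61/291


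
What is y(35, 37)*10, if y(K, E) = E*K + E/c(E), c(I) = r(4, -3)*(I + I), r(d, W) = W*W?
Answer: 116555/9 ≈ 12951.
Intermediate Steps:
r(d, W) = W**2
c(I) = 18*I (c(I) = (-3)**2*(I + I) = 9*(2*I) = 18*I)
y(K, E) = 1/18 + E*K (y(K, E) = E*K + E/((18*E)) = E*K + (1/(18*E))*E = E*K + 1/18 = 1/18 + E*K)
y(35, 37)*10 = (1/18 + 37*35)*10 = (1/18 + 1295)*10 = (23311/18)*10 = 116555/9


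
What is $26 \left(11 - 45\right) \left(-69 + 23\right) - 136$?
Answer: $40528$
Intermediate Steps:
$26 \left(11 - 45\right) \left(-69 + 23\right) - 136 = 26 \left(\left(-34\right) \left(-46\right)\right) - 136 = 26 \cdot 1564 - 136 = 40664 - 136 = 40528$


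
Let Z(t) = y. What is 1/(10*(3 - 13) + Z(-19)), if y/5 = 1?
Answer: -1/95 ≈ -0.010526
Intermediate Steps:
y = 5 (y = 5*1 = 5)
Z(t) = 5
1/(10*(3 - 13) + Z(-19)) = 1/(10*(3 - 13) + 5) = 1/(10*(-10) + 5) = 1/(-100 + 5) = 1/(-95) = -1/95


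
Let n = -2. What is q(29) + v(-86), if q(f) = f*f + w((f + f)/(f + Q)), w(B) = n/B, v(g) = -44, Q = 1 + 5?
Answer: 23078/29 ≈ 795.79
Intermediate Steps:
Q = 6
w(B) = -2/B
q(f) = f² - (6 + f)/f (q(f) = f*f - 2*(f + 6)/(f + f) = f² - 2*(6 + f)/(2*f) = f² - (6 + f)/f)
q(29) + v(-86) = (-6 + 29³ - 1*29)/29 - 44 = (-6 + 24389 - 29)/29 - 44 = (1/29)*24354 - 44 = 24354/29 - 44 = 23078/29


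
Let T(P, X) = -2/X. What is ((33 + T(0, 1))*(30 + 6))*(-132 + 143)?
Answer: 12276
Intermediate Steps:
((33 + T(0, 1))*(30 + 6))*(-132 + 143) = ((33 - 2/1)*(30 + 6))*(-132 + 143) = ((33 - 2*1)*36)*11 = ((33 - 2)*36)*11 = (31*36)*11 = 1116*11 = 12276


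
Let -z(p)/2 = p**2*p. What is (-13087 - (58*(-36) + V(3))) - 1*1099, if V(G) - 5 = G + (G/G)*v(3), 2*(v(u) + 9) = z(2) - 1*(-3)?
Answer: -24181/2 ≈ -12091.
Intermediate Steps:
z(p) = -2*p**3 (z(p) = -2*p**2*p = -2*p**3)
v(u) = -31/2 (v(u) = -9 + (-2*2**3 - 1*(-3))/2 = -9 + (-2*8 + 3)/2 = -9 + (-16 + 3)/2 = -9 + (1/2)*(-13) = -9 - 13/2 = -31/2)
V(G) = -21/2 + G (V(G) = 5 + (G + (G/G)*(-31/2)) = 5 + (G + 1*(-31/2)) = 5 + (G - 31/2) = 5 + (-31/2 + G) = -21/2 + G)
(-13087 - (58*(-36) + V(3))) - 1*1099 = (-13087 - (58*(-36) + (-21/2 + 3))) - 1*1099 = (-13087 - (-2088 - 15/2)) - 1099 = (-13087 - 1*(-4191/2)) - 1099 = (-13087 + 4191/2) - 1099 = -21983/2 - 1099 = -24181/2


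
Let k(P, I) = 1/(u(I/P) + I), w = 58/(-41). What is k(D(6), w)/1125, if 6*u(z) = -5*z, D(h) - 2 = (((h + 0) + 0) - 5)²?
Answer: -41/47125 ≈ -0.00087003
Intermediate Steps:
D(h) = 2 + (-5 + h)² (D(h) = 2 + (((h + 0) + 0) - 5)² = 2 + ((h + 0) - 5)² = 2 + (h - 5)² = 2 + (-5 + h)²)
u(z) = -5*z/6 (u(z) = (-5*z)/6 = -5*z/6)
w = -58/41 (w = 58*(-1/41) = -58/41 ≈ -1.4146)
k(P, I) = 1/(I - 5*I/(6*P)) (k(P, I) = 1/(-5*I/(6*P) + I) = 1/(I - 5*I/(6*P)))
k(D(6), w)/1125 = (6*(2 + (-5 + 6)²)/((-58/41)*(-5 + 6*(2 + (-5 + 6)²))))/1125 = (6*(2 + 1²)*(-41/58)/(-5 + 6*(2 + 1²)))*(1/1125) = (6*(2 + 1)*(-41/58)/(-5 + 6*(2 + 1)))*(1/1125) = (6*3*(-41/58)/(-5 + 6*3))*(1/1125) = (6*3*(-41/58)/(-5 + 18))*(1/1125) = (6*3*(-41/58)/13)*(1/1125) = (6*3*(-41/58)*(1/13))*(1/1125) = -369/377*1/1125 = -41/47125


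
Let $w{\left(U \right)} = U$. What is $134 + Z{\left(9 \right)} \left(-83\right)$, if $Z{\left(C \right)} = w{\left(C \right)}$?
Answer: $-613$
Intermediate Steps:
$Z{\left(C \right)} = C$
$134 + Z{\left(9 \right)} \left(-83\right) = 134 + 9 \left(-83\right) = 134 - 747 = -613$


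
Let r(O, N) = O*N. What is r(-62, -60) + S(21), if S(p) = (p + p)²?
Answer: 5484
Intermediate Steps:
S(p) = 4*p² (S(p) = (2*p)² = 4*p²)
r(O, N) = N*O
r(-62, -60) + S(21) = -60*(-62) + 4*21² = 3720 + 4*441 = 3720 + 1764 = 5484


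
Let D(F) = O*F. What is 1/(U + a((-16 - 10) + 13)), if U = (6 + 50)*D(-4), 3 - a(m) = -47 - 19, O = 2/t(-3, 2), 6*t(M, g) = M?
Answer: 1/965 ≈ 0.0010363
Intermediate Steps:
t(M, g) = M/6
O = -4 (O = 2/(((1/6)*(-3))) = 2/(-1/2) = 2*(-2) = -4)
a(m) = 69 (a(m) = 3 - (-47 - 19) = 3 - 1*(-66) = 3 + 66 = 69)
D(F) = -4*F
U = 896 (U = (6 + 50)*(-4*(-4)) = 56*16 = 896)
1/(U + a((-16 - 10) + 13)) = 1/(896 + 69) = 1/965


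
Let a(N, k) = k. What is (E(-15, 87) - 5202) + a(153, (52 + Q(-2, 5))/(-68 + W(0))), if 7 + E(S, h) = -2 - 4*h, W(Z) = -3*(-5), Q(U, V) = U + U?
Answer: -294675/53 ≈ -5559.9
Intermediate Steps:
Q(U, V) = 2*U
W(Z) = 15
E(S, h) = -9 - 4*h (E(S, h) = -7 + (-2 - 4*h) = -9 - 4*h)
(E(-15, 87) - 5202) + a(153, (52 + Q(-2, 5))/(-68 + W(0))) = ((-9 - 4*87) - 5202) + (52 + 2*(-2))/(-68 + 15) = ((-9 - 348) - 5202) + (52 - 4)/(-53) = (-357 - 5202) + 48*(-1/53) = -5559 - 48/53 = -294675/53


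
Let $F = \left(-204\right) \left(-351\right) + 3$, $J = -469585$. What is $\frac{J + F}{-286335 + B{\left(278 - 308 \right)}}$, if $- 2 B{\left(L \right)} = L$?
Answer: $\frac{198989}{143160} \approx 1.39$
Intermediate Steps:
$B{\left(L \right)} = - \frac{L}{2}$
$F = 71607$ ($F = 71604 + 3 = 71607$)
$\frac{J + F}{-286335 + B{\left(278 - 308 \right)}} = \frac{-469585 + 71607}{-286335 - \frac{278 - 308}{2}} = - \frac{397978}{-286335 - -15} = - \frac{397978}{-286335 + 15} = - \frac{397978}{-286320} = \left(-397978\right) \left(- \frac{1}{286320}\right) = \frac{198989}{143160}$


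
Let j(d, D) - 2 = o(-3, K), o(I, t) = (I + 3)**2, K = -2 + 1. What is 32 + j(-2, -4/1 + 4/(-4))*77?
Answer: 186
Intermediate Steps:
K = -1
o(I, t) = (3 + I)**2
j(d, D) = 2 (j(d, D) = 2 + (3 - 3)**2 = 2 + 0**2 = 2 + 0 = 2)
32 + j(-2, -4/1 + 4/(-4))*77 = 32 + 2*77 = 32 + 154 = 186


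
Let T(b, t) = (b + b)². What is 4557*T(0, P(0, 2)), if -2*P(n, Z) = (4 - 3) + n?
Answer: 0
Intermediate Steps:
P(n, Z) = -½ - n/2 (P(n, Z) = -((4 - 3) + n)/2 = -(1 + n)/2 = -½ - n/2)
T(b, t) = 4*b² (T(b, t) = (2*b)² = 4*b²)
4557*T(0, P(0, 2)) = 4557*(4*0²) = 4557*(4*0) = 4557*0 = 0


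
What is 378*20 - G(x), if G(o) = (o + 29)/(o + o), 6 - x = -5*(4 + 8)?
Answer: 997825/132 ≈ 7559.3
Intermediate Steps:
x = 66 (x = 6 - (-5)*(4 + 8) = 6 - (-5)*12 = 6 - 1*(-60) = 6 + 60 = 66)
G(o) = (29 + o)/(2*o) (G(o) = (29 + o)/((2*o)) = (29 + o)*(1/(2*o)) = (29 + o)/(2*o))
378*20 - G(x) = 378*20 - (29 + 66)/(2*66) = 7560 - 95/(2*66) = 7560 - 1*95/132 = 7560 - 95/132 = 997825/132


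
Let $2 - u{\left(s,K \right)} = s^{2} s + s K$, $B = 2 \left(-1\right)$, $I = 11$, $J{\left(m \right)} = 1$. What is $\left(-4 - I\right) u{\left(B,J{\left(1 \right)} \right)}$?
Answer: $-180$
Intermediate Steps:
$B = -2$
$u{\left(s,K \right)} = 2 - s^{3} - K s$ ($u{\left(s,K \right)} = 2 - \left(s^{2} s + s K\right) = 2 - \left(s^{3} + K s\right) = 2 - s^{3} - K s$)
$\left(-4 - I\right) u{\left(B,J{\left(1 \right)} \right)} = \left(-4 - 11\right) \left(2 - \left(-2\right)^{3} - 1 \left(-2\right)\right) = \left(-4 - 11\right) \left(2 - -8 + 2\right) = - 15 \left(2 + 8 + 2\right) = \left(-15\right) 12 = -180$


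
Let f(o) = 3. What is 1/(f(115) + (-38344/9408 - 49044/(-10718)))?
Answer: 6302184/22058737 ≈ 0.28570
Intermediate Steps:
1/(f(115) + (-38344/9408 - 49044/(-10718))) = 1/(3 + (-38344/9408 - 49044/(-10718))) = 1/(3 + (-38344*1/9408 - 49044*(-1/10718))) = 1/(3 + (-4793/1176 + 24522/5359)) = 1/(3 + 3152185/6302184) = 1/(22058737/6302184) = 6302184/22058737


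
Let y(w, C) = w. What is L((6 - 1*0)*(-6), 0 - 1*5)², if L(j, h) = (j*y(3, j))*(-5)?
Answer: 291600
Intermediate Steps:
L(j, h) = -15*j (L(j, h) = (j*3)*(-5) = (3*j)*(-5) = -15*j)
L((6 - 1*0)*(-6), 0 - 1*5)² = (-15*(6 - 1*0)*(-6))² = (-15*(6 + 0)*(-6))² = (-90*(-6))² = (-15*(-36))² = 540² = 291600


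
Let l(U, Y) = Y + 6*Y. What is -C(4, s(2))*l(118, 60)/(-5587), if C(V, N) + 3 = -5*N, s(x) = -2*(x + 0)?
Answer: 7140/5587 ≈ 1.2780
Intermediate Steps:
s(x) = -2*x
C(V, N) = -3 - 5*N
l(U, Y) = 7*Y
-C(4, s(2))*l(118, 60)/(-5587) = -(-3 - (-10)*2)*(7*60)/(-5587) = -(-3 - 5*(-4))*420*(-1)/5587 = -(-3 + 20)*420*(-1)/5587 = -17*420*(-1)/5587 = -7140*(-1)/5587 = -1*(-7140/5587) = 7140/5587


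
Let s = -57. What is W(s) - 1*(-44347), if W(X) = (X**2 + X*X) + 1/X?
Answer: 2898164/57 ≈ 50845.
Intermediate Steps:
W(X) = 1/X + 2*X**2 (W(X) = (X**2 + X**2) + 1/X = 2*X**2 + 1/X = 1/X + 2*X**2)
W(s) - 1*(-44347) = (1 + 2*(-57)**3)/(-57) - 1*(-44347) = -(1 + 2*(-185193))/57 + 44347 = -(1 - 370386)/57 + 44347 = -1/57*(-370385) + 44347 = 370385/57 + 44347 = 2898164/57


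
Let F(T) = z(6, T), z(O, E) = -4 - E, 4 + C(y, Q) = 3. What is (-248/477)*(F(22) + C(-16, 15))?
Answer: 744/53 ≈ 14.038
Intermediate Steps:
C(y, Q) = -1 (C(y, Q) = -4 + 3 = -1)
F(T) = -4 - T
(-248/477)*(F(22) + C(-16, 15)) = (-248/477)*((-4 - 1*22) - 1) = (-248*1/477)*((-4 - 22) - 1) = -248*(-26 - 1)/477 = -248/477*(-27) = 744/53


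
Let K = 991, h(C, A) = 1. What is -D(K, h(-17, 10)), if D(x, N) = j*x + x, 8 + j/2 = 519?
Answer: -1013793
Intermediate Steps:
j = 1022 (j = -16 + 2*519 = -16 + 1038 = 1022)
D(x, N) = 1023*x (D(x, N) = 1022*x + x = 1023*x)
-D(K, h(-17, 10)) = -1023*991 = -1*1013793 = -1013793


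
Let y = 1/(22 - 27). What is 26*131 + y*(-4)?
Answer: 17034/5 ≈ 3406.8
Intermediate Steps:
y = -⅕ (y = 1/(-5) = -⅕ ≈ -0.20000)
26*131 + y*(-4) = 26*131 - ⅕*(-4) = 3406 + ⅘ = 17034/5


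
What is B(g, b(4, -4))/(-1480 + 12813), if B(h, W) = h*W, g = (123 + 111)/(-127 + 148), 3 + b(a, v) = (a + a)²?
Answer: 4758/79331 ≈ 0.059977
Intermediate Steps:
b(a, v) = -3 + 4*a² (b(a, v) = -3 + (a + a)² = -3 + (2*a)² = -3 + 4*a²)
g = 78/7 (g = 234/21 = 234*(1/21) = 78/7 ≈ 11.143)
B(h, W) = W*h
B(g, b(4, -4))/(-1480 + 12813) = ((-3 + 4*4²)*(78/7))/(-1480 + 12813) = ((-3 + 4*16)*(78/7))/11333 = ((-3 + 64)*(78/7))*(1/11333) = (61*(78/7))*(1/11333) = (4758/7)*(1/11333) = 4758/79331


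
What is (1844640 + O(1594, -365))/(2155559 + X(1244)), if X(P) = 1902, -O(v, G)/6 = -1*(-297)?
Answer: 1842858/2157461 ≈ 0.85418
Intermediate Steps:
O(v, G) = -1782 (O(v, G) = -(-6)*(-297) = -6*297 = -1782)
(1844640 + O(1594, -365))/(2155559 + X(1244)) = (1844640 - 1782)/(2155559 + 1902) = 1842858/2157461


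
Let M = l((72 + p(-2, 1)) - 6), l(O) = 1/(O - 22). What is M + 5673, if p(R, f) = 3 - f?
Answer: 260959/46 ≈ 5673.0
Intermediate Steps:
l(O) = 1/(-22 + O)
M = 1/46 (M = 1/(-22 + ((72 + (3 - 1*1)) - 6)) = 1/(-22 + ((72 + (3 - 1)) - 6)) = 1/(-22 + ((72 + 2) - 6)) = 1/(-22 + (74 - 6)) = 1/(-22 + 68) = 1/46 ≈ 0.021739)
M + 5673 = 1/46 + 5673 = 260959/46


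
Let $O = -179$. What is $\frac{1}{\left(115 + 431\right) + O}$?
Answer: $\frac{1}{367} \approx 0.0027248$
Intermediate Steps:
$\frac{1}{\left(115 + 431\right) + O} = \frac{1}{\left(115 + 431\right) - 179} = \frac{1}{546 - 179} = \frac{1}{367}$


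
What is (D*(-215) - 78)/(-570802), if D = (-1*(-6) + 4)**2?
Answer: 10789/285401 ≈ 0.037803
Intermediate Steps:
D = 100 (D = (6 + 4)**2 = 10**2 = 100)
(D*(-215) - 78)/(-570802) = (100*(-215) - 78)/(-570802) = (-21500 - 78)*(-1/570802) = -21578*(-1/570802) = 10789/285401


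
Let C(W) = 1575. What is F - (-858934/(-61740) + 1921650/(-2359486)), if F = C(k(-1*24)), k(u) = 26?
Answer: 56882399576519/36418666410 ≈ 1561.9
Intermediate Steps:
F = 1575
F - (-858934/(-61740) + 1921650/(-2359486)) = 1575 - (-858934/(-61740) + 1921650/(-2359486)) = 1575 - (-858934*(-1/61740) + 1921650*(-1/2359486)) = 1575 - (429467/30870 - 960825/1179743) = 1575 - 1*477000019231/36418666410 = 1575 - 477000019231/36418666410 = 56882399576519/36418666410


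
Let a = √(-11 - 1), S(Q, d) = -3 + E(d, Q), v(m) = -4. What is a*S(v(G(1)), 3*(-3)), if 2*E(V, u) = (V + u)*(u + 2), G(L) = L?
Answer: 20*I*√3 ≈ 34.641*I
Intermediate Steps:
E(V, u) = (2 + u)*(V + u)/2 (E(V, u) = ((V + u)*(u + 2))/2 = ((V + u)*(2 + u))/2 = ((2 + u)*(V + u))/2 = (2 + u)*(V + u)/2)
S(Q, d) = -3 + Q + d + Q²/2 + Q*d/2 (S(Q, d) = -3 + (d + Q + Q²/2 + d*Q/2) = -3 + (d + Q + Q²/2 + Q*d/2) = -3 + (Q + d + Q²/2 + Q*d/2) = -3 + Q + d + Q²/2 + Q*d/2)
a = 2*I*√3 (a = √(-12) = 2*I*√3 ≈ 3.4641*I)
a*S(v(G(1)), 3*(-3)) = (2*I*√3)*(-3 - 4 + 3*(-3) + (½)*(-4)² + (½)*(-4)*(3*(-3))) = (2*I*√3)*(-3 - 4 - 9 + (½)*16 + (½)*(-4)*(-9)) = (2*I*√3)*(-3 - 4 - 9 + 8 + 18) = (2*I*√3)*10 = 20*I*√3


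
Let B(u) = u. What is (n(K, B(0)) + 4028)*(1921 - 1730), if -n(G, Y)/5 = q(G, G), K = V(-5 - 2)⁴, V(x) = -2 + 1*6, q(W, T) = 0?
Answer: 769348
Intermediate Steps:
V(x) = 4 (V(x) = -2 + 6 = 4)
K = 256 (K = 4⁴ = 256)
n(G, Y) = 0 (n(G, Y) = -5*0 = 0)
(n(K, B(0)) + 4028)*(1921 - 1730) = (0 + 4028)*(1921 - 1730) = 4028*191 = 769348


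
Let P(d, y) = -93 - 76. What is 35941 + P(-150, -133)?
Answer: 35772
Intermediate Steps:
P(d, y) = -169
35941 + P(-150, -133) = 35941 - 169 = 35772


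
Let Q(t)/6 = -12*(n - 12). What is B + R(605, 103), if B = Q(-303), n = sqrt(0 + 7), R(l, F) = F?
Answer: 967 - 72*sqrt(7) ≈ 776.51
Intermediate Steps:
n = sqrt(7) ≈ 2.6458
Q(t) = 864 - 72*sqrt(7) (Q(t) = 6*(-12*(sqrt(7) - 12)) = 6*(-12*(-12 + sqrt(7))) = 6*(144 - 12*sqrt(7)) = 864 - 72*sqrt(7))
B = 864 - 72*sqrt(7) ≈ 673.51
B + R(605, 103) = (864 - 72*sqrt(7)) + 103 = 967 - 72*sqrt(7)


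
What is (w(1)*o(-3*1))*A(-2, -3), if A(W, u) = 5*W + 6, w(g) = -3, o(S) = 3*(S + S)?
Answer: -216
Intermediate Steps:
o(S) = 6*S (o(S) = 3*(2*S) = 6*S)
A(W, u) = 6 + 5*W
(w(1)*o(-3*1))*A(-2, -3) = (-18*(-3*1))*(6 + 5*(-2)) = (-18*(-3))*(6 - 10) = -3*(-18)*(-4) = 54*(-4) = -216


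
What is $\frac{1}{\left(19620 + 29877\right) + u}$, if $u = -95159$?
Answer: $- \frac{1}{45662} \approx -2.19 \cdot 10^{-5}$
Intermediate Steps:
$\frac{1}{\left(19620 + 29877\right) + u} = \frac{1}{\left(19620 + 29877\right) - 95159} = \frac{1}{49497 - 95159} = \frac{1}{-45662} = - \frac{1}{45662}$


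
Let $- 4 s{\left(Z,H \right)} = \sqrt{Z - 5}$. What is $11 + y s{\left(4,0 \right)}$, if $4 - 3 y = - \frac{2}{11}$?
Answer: $11 - \frac{23 i}{66} \approx 11.0 - 0.34848 i$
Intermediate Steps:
$y = \frac{46}{33}$ ($y = \frac{4}{3} - \frac{\left(-2\right) \frac{1}{11}}{3} = \frac{4}{3} - - \frac{2}{33} = \frac{4}{3} + \frac{2}{33} = \frac{46}{33} \approx 1.3939$)
$s{\left(Z,H \right)} = - \frac{\sqrt{-5 + Z}}{4}$ ($s{\left(Z,H \right)} = - \frac{\sqrt{Z - 5}}{4} = - \frac{\sqrt{-5 + Z}}{4}$)
$11 + y s{\left(4,0 \right)} = 11 + \frac{46 \left(- \frac{\sqrt{-5 + 4}}{4}\right)}{33} = 11 + \frac{46 \left(- \frac{\sqrt{-1}}{4}\right)}{33} = 11 + \frac{46 \left(- \frac{i}{4}\right)}{33} = 11 - \frac{23 i}{66}$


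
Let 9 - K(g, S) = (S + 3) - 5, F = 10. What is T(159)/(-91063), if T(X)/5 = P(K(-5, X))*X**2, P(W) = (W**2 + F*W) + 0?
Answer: -2581695720/91063 ≈ -28351.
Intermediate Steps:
K(g, S) = 11 - S (K(g, S) = 9 - ((S + 3) - 5) = 9 - ((3 + S) - 5) = 9 - (-2 + S) = 9 + (2 - S) = 11 - S)
P(W) = W**2 + 10*W (P(W) = (W**2 + 10*W) + 0 = W**2 + 10*W)
T(X) = 5*X**2*(11 - X)*(21 - X) (T(X) = 5*(((11 - X)*(10 + (11 - X)))*X**2) = 5*(((11 - X)*(21 - X))*X**2) = 5*(X**2*(11 - X)*(21 - X)) = 5*X**2*(11 - X)*(21 - X))
T(159)/(-91063) = (5*159**2*(-21 + 159)*(-11 + 159))/(-91063) = (5*25281*138*148)*(-1/91063) = 2581695720*(-1/91063) = -2581695720/91063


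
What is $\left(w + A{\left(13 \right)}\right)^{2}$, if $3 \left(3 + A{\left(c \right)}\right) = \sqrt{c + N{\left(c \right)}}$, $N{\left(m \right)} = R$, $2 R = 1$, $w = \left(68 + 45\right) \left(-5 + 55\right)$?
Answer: $\frac{\left(11294 + \sqrt{6}\right)^{2}}{4} \approx 3.1902 \cdot 10^{7}$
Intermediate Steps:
$w = 5650$ ($w = 113 \cdot 50 = 5650$)
$R = \frac{1}{2}$ ($R = \frac{1}{2} \cdot 1 = \frac{1}{2} \approx 0.5$)
$N{\left(m \right)} = \frac{1}{2}$
$A{\left(c \right)} = -3 + \frac{\sqrt{\frac{1}{2} + c}}{3}$ ($A{\left(c \right)} = -3 + \frac{\sqrt{c + \frac{1}{2}}}{3} = -3 + \frac{\sqrt{\frac{1}{2} + c}}{3}$)
$\left(w + A{\left(13 \right)}\right)^{2} = \left(5650 - \left(3 - \frac{\sqrt{2 + 4 \cdot 13}}{6}\right)\right)^{2} = \left(5650 - \left(3 - \frac{\sqrt{2 + 52}}{6}\right)\right)^{2} = \left(5650 - \left(3 - \frac{\sqrt{54}}{6}\right)\right)^{2} = \left(5650 - \left(3 - \frac{3 \sqrt{6}}{6}\right)\right)^{2} = \left(5650 - \left(3 - \frac{\sqrt{6}}{2}\right)\right)^{2} = \left(5647 + \frac{\sqrt{6}}{2}\right)^{2}$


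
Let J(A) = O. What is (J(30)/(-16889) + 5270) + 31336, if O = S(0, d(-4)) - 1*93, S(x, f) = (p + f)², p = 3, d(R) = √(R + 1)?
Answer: 618238821/16889 - 6*I*√3/16889 ≈ 36606.0 - 0.00061533*I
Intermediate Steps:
d(R) = √(1 + R)
S(x, f) = (3 + f)²
O = -93 + (3 + I*√3)² (O = (3 + √(1 - 4))² - 1*93 = (3 + √(-3))² - 93 = (3 + I*√3)² - 93 = -93 + (3 + I*√3)² ≈ -87.0 + 10.392*I)
J(A) = -87 + 6*I*√3
(J(30)/(-16889) + 5270) + 31336 = ((-87 + 6*I*√3)/(-16889) + 5270) + 31336 = ((-87 + 6*I*√3)*(-1/16889) + 5270) + 31336 = ((87/16889 - 6*I*√3/16889) + 5270) + 31336 = (89005117/16889 - 6*I*√3/16889) + 31336 = 618238821/16889 - 6*I*√3/16889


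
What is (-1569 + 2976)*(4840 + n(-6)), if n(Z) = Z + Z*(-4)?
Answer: 6835206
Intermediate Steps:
n(Z) = -3*Z (n(Z) = Z - 4*Z = -3*Z)
(-1569 + 2976)*(4840 + n(-6)) = (-1569 + 2976)*(4840 - 3*(-6)) = 1407*(4840 + 18) = 1407*4858 = 6835206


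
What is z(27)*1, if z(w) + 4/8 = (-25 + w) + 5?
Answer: 13/2 ≈ 6.5000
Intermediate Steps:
z(w) = -41/2 + w (z(w) = -½ + ((-25 + w) + 5) = -½ + (-20 + w) = -41/2 + w)
z(27)*1 = (-41/2 + 27)*1 = (13/2)*1 = 13/2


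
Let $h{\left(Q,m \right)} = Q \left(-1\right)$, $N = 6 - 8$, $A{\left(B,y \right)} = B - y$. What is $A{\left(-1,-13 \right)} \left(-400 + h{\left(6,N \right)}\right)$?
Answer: $-4872$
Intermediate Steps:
$N = -2$ ($N = 6 - 8 = -2$)
$h{\left(Q,m \right)} = - Q$
$A{\left(-1,-13 \right)} \left(-400 + h{\left(6,N \right)}\right) = \left(-1 - -13\right) \left(-400 - 6\right) = \left(-1 + 13\right) \left(-400 - 6\right) = 12 \left(-406\right) = -4872$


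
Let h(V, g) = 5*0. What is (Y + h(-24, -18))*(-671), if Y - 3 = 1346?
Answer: -905179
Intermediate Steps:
h(V, g) = 0
Y = 1349 (Y = 3 + 1346 = 1349)
(Y + h(-24, -18))*(-671) = (1349 + 0)*(-671) = 1349*(-671) = -905179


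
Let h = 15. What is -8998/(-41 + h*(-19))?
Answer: 4499/163 ≈ 27.601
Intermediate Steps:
-8998/(-41 + h*(-19)) = -8998/(-41 + 15*(-19)) = -8998/(-41 - 285) = -8998/(-326) = -8998*(-1/326) = 4499/163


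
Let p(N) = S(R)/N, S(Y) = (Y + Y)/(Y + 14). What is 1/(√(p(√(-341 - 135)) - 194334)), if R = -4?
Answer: √1190/(2*√(-57814365 + I*√119)) ≈ 2.1401e-10 - 0.0022684*I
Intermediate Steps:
S(Y) = 2*Y/(14 + Y) (S(Y) = (2*Y)/(14 + Y) = 2*Y/(14 + Y))
p(N) = -4/(5*N) (p(N) = (2*(-4)/(14 - 4))/N = (2*(-4)/10)/N = (2*(-4)*(⅒))/N = -4/(5*N))
1/(√(p(√(-341 - 135)) - 194334)) = 1/(√(-4/(5*√(-341 - 135)) - 194334)) = 1/(√(-4*(-I*√119/238)/5 - 194334)) = 1/(√(-(-2)*I*√119/595 - 194334)) = 1/(√(2*I*√119/595 - 194334)) = 1/(√(-194334 + 2*I*√119/595)) = (-194334 + 2*I*√119/595)^(-½)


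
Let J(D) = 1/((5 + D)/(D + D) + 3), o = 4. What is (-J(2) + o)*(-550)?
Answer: -39600/19 ≈ -2084.2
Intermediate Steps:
J(D) = 1/(3 + (5 + D)/(2*D)) (J(D) = 1/((5 + D)/((2*D)) + 3) = 1/((5 + D)*(1/(2*D)) + 3) = 1/((5 + D)/(2*D) + 3) = 1/(3 + (5 + D)/(2*D)))
(-J(2) + o)*(-550) = (-2*2/(5 + 7*2) + 4)*(-550) = (-2*2/(5 + 14) + 4)*(-550) = (-2*2/19 + 4)*(-550) = (-1*4/19 + 4)*(-550) = (-4/19 + 4)*(-550) = (72/19)*(-550) = -39600/19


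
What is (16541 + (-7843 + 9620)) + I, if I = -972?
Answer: 17346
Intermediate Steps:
(16541 + (-7843 + 9620)) + I = (16541 + (-7843 + 9620)) - 972 = (16541 + 1777) - 972 = 18318 - 972 = 17346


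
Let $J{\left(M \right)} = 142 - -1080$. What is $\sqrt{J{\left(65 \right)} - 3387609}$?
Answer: $i \sqrt{3386387} \approx 1840.2 i$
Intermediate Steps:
$J{\left(M \right)} = 1222$ ($J{\left(M \right)} = 142 + 1080 = 1222$)
$\sqrt{J{\left(65 \right)} - 3387609} = \sqrt{1222 - 3387609} = \sqrt{-3386387} = i \sqrt{3386387}$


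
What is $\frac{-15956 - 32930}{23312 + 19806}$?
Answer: $- \frac{24443}{21559} \approx -1.1338$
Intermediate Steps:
$\frac{-15956 - 32930}{23312 + 19806} = - \frac{48886}{43118} = \left(-48886\right) \frac{1}{43118} = - \frac{24443}{21559}$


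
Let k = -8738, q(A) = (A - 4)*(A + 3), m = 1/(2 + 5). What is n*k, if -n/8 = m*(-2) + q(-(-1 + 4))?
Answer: -139808/7 ≈ -19973.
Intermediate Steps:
m = 1/7 ≈ 0.14286
q(A) = (-4 + A)*(3 + A)
n = 16/7 (n = -8*((1/7)*(-2) + (-12 + (-(-1 + 4))**2 - (-1)*(-1 + 4))) = -8*(-2/7 + (-12 + (-1*3)**2 - (-1)*3)) = -8*(-2/7 + (-12 + (-3)**2 - 1*(-3))) = -8*(-2/7 + (-12 + 9 + 3)) = -8*(-2/7 + 0) = -8*(-2/7) = 16/7 ≈ 2.2857)
n*k = (16/7)*(-8738) = -139808/7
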